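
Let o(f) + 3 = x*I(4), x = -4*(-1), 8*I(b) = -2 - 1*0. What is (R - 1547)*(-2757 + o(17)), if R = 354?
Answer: 3293873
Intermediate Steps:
I(b) = -¼ (I(b) = (-2 - 1*0)/8 = (-2 + 0)/8 = (⅛)*(-2) = -¼)
x = 4
o(f) = -4 (o(f) = -3 + 4*(-¼) = -3 - 1 = -4)
(R - 1547)*(-2757 + o(17)) = (354 - 1547)*(-2757 - 4) = -1193*(-2761) = 3293873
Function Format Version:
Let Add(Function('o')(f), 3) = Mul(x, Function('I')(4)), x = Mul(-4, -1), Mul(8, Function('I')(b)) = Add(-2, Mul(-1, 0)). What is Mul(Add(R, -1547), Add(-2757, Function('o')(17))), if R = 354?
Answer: 3293873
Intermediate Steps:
Function('I')(b) = Rational(-1, 4) (Function('I')(b) = Mul(Rational(1, 8), Add(-2, Mul(-1, 0))) = Mul(Rational(1, 8), Add(-2, 0)) = Mul(Rational(1, 8), -2) = Rational(-1, 4))
x = 4
Function('o')(f) = -4 (Function('o')(f) = Add(-3, Mul(4, Rational(-1, 4))) = Add(-3, -1) = -4)
Mul(Add(R, -1547), Add(-2757, Function('o')(17))) = Mul(Add(354, -1547), Add(-2757, -4)) = Mul(-1193, -2761) = 3293873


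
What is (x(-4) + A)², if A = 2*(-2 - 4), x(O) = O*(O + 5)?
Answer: 256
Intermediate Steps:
x(O) = O*(5 + O)
A = -12 (A = 2*(-6) = -12)
(x(-4) + A)² = (-4*(5 - 4) - 12)² = (-4*1 - 12)² = (-4 - 12)² = (-16)² = 256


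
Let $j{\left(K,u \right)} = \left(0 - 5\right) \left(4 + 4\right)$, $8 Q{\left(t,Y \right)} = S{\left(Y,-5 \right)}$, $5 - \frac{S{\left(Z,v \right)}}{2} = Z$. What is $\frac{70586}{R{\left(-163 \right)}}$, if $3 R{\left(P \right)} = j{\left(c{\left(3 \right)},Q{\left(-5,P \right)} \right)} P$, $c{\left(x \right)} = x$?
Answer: $\frac{105879}{3260} \approx 32.478$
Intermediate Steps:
$S{\left(Z,v \right)} = 10 - 2 Z$
$Q{\left(t,Y \right)} = \frac{5}{4} - \frac{Y}{4}$ ($Q{\left(t,Y \right)} = \frac{10 - 2 Y}{8} = \frac{5}{4} - \frac{Y}{4}$)
$j{\left(K,u \right)} = -40$ ($j{\left(K,u \right)} = \left(-5\right) 8 = -40$)
$R{\left(P \right)} = - \frac{40 P}{3}$ ($R{\left(P \right)} = \frac{\left(-40\right) P}{3} = - \frac{40 P}{3}$)
$\frac{70586}{R{\left(-163 \right)}} = \frac{70586}{\left(- \frac{40}{3}\right) \left(-163\right)} = \frac{70586}{\frac{6520}{3}} = 70586 \cdot \frac{3}{6520} = \frac{105879}{3260}$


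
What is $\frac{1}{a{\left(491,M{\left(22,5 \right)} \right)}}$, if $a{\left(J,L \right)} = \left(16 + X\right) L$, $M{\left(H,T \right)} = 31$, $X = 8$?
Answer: $\frac{1}{744} \approx 0.0013441$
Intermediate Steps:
$a{\left(J,L \right)} = 24 L$ ($a{\left(J,L \right)} = \left(16 + 8\right) L = 24 L$)
$\frac{1}{a{\left(491,M{\left(22,5 \right)} \right)}} = \frac{1}{24 \cdot 31} = \frac{1}{744}$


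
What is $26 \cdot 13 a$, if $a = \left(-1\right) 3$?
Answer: $-1014$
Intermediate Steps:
$a = -3$
$26 \cdot 13 a = 26 \cdot 13 \left(-3\right) = 338 \left(-3\right) = -1014$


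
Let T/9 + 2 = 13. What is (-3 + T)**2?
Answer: 9216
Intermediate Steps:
T = 99 (T = -18 + 9*13 = -18 + 117 = 99)
(-3 + T)**2 = (-3 + 99)**2 = 96**2 = 9216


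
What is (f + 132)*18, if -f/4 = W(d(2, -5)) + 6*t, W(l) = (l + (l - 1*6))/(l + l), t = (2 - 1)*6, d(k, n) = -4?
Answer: -342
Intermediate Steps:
t = 6 (t = 1*6 = 6)
W(l) = (-6 + 2*l)/(2*l) (W(l) = (l + (l - 6))/((2*l)) = (l + (-6 + l))*(1/(2*l)) = (-6 + 2*l)*(1/(2*l)) = (-6 + 2*l)/(2*l))
f = -151 (f = -4*((-3 - 4)/(-4) + 6*6) = -4*(-¼*(-7) + 36) = -4*(7/4 + 36) = -4*151/4 = -151)
(f + 132)*18 = (-151 + 132)*18 = -19*18 = -342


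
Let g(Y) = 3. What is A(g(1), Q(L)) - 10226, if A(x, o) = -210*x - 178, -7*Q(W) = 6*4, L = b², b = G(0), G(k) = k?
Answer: -11034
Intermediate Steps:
b = 0
L = 0 (L = 0² = 0)
Q(W) = -24/7 (Q(W) = -6*4/7 = -⅐*24 = -24/7)
A(x, o) = -178 - 210*x
A(g(1), Q(L)) - 10226 = (-178 - 210*3) - 10226 = (-178 - 630) - 10226 = -808 - 10226 = -11034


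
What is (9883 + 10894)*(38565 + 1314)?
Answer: 828565983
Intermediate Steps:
(9883 + 10894)*(38565 + 1314) = 20777*39879 = 828565983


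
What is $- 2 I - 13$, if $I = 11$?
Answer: $-35$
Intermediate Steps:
$- 2 I - 13 = \left(-2\right) 11 - 13 = -22 - 13 = -35$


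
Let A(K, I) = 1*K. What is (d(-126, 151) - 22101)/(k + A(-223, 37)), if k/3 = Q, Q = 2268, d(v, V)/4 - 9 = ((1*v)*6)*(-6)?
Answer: -3921/6581 ≈ -0.59581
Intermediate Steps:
d(v, V) = 36 - 144*v (d(v, V) = 36 + 4*(((1*v)*6)*(-6)) = 36 + 4*((v*6)*(-6)) = 36 + 4*((6*v)*(-6)) = 36 + 4*(-36*v) = 36 - 144*v)
A(K, I) = K
k = 6804 (k = 3*2268 = 6804)
(d(-126, 151) - 22101)/(k + A(-223, 37)) = ((36 - 144*(-126)) - 22101)/(6804 - 223) = ((36 + 18144) - 22101)/6581 = (18180 - 22101)*(1/6581) = -3921*1/6581 = -3921/6581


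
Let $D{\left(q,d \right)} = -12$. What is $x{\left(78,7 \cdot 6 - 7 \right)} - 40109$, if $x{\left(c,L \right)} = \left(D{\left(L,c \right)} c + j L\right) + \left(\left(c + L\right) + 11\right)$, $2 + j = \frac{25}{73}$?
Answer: $- \frac{2991468}{73} \approx -40979.0$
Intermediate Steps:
$j = - \frac{121}{73}$ ($j = -2 + \frac{25}{73} = - \frac{121}{73} \approx -1.6575$)
$x{\left(c,L \right)} = 11 - 11 c - \frac{48 L}{73}$ ($x{\left(c,L \right)} = \left(- 12 c - \frac{121 L}{73}\right) + \left(\left(c + L\right) + 11\right) = \left(- 12 c - \frac{121 L}{73}\right) + \left(\left(L + c\right) + 11\right) = \left(- 12 c - \frac{121 L}{73}\right) + \left(11 + L + c\right) = 11 - 11 c - \frac{48 L}{73}$)
$x{\left(78,7 \cdot 6 - 7 \right)} - 40109 = \left(11 - 858 - \frac{48 \left(7 \cdot 6 - 7\right)}{73}\right) - 40109 = \left(11 - 858 - \frac{48 \left(42 - 7\right)}{73}\right) - 40109 = \left(11 - 858 - \frac{1680}{73}\right) - 40109 = - \frac{63511}{73} - 40109 = - \frac{2991468}{73}$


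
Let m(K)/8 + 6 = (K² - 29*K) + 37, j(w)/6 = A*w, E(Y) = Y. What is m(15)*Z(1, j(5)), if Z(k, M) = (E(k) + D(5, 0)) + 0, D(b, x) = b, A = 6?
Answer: -8592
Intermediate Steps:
j(w) = 36*w (j(w) = 6*(6*w) = 36*w)
Z(k, M) = 5 + k (Z(k, M) = (k + 5) + 0 = (5 + k) + 0 = 5 + k)
m(K) = 248 - 232*K + 8*K² (m(K) = -48 + 8*((K² - 29*K) + 37) = -48 + 8*(37 + K² - 29*K) = -48 + (296 - 232*K + 8*K²) = 248 - 232*K + 8*K²)
m(15)*Z(1, j(5)) = (248 - 232*15 + 8*15²)*(5 + 1) = (248 - 3480 + 8*225)*6 = (248 - 3480 + 1800)*6 = -1432*6 = -8592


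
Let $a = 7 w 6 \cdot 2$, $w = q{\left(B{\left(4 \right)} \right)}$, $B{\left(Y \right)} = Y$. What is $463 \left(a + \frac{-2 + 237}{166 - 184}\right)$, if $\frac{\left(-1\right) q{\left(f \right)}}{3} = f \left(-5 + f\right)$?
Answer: $\frac{8291867}{18} \approx 4.6066 \cdot 10^{5}$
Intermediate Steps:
$q{\left(f \right)} = - 3 f \left(-5 + f\right)$
$w = 12$ ($w = 3 \cdot 4 \left(5 - 4\right) = 3 \cdot 4 \cdot 1 = 12$)
$a = 1008$ ($a = 7 \cdot 12 \cdot 6 \cdot 2 = 84 \cdot 12 = 1008$)
$463 \left(a + \frac{-2 + 237}{166 - 184}\right) = 463 \left(1008 + \frac{-2 + 237}{166 - 184}\right) = 463 \left(1008 + \frac{235}{-18}\right) = 463 \left(1008 + 235 \left(- \frac{1}{18}\right)\right) = 463 \left(1008 - \frac{235}{18}\right) = 463 \cdot \frac{17909}{18} = \frac{8291867}{18}$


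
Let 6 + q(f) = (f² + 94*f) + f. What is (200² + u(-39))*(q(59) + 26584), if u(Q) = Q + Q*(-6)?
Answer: 1433514480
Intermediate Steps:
q(f) = -6 + f² + 95*f (q(f) = -6 + ((f² + 94*f) + f) = -6 + (f² + 95*f) = -6 + f² + 95*f)
u(Q) = -5*Q (u(Q) = Q - 6*Q = -5*Q)
(200² + u(-39))*(q(59) + 26584) = (200² - 5*(-39))*((-6 + 59² + 95*59) + 26584) = (40000 + 195)*((-6 + 3481 + 5605) + 26584) = 40195*(9080 + 26584) = 40195*35664 = 1433514480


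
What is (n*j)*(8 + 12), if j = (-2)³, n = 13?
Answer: -2080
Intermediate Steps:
j = -8
(n*j)*(8 + 12) = (13*(-8))*(8 + 12) = -104*20 = -2080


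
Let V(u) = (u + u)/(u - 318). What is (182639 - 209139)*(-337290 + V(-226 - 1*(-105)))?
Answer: 3923856802000/439 ≈ 8.9382e+9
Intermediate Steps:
V(u) = 2*u/(-318 + u) (V(u) = (2*u)/(-318 + u) = 2*u/(-318 + u))
(182639 - 209139)*(-337290 + V(-226 - 1*(-105))) = (182639 - 209139)*(-337290 + 2*(-226 - 1*(-105))/(-318 + (-226 - 1*(-105)))) = -26500*(-337290 + 2*(-226 + 105)/(-318 + (-226 + 105))) = -26500*(-337290 + 2*(-121)/(-318 - 121)) = -26500*(-337290 + 2*(-121)/(-439)) = -26500*(-337290 + 2*(-121)*(-1/439)) = -26500*(-337290 + 242/439) = -26500*(-148070068/439) = 3923856802000/439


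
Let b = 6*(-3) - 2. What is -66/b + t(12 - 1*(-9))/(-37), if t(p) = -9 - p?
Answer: 1521/370 ≈ 4.1108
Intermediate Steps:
b = -20 (b = -18 - 2 = -20)
-66/b + t(12 - 1*(-9))/(-37) = -66/(-20) + (-9 - (12 - 1*(-9)))/(-37) = -66*(-1/20) + (-9 - (12 + 9))*(-1/37) = 33/10 + (-9 - 1*21)*(-1/37) = 33/10 + (-9 - 21)*(-1/37) = 33/10 - 30*(-1/37) = 33/10 + 30/37 = 1521/370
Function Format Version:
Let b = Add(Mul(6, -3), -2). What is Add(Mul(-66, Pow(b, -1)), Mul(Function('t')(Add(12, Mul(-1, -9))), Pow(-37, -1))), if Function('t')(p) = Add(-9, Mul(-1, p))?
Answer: Rational(1521, 370) ≈ 4.1108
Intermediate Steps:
b = -20 (b = Add(-18, -2) = -20)
Add(Mul(-66, Pow(b, -1)), Mul(Function('t')(Add(12, Mul(-1, -9))), Pow(-37, -1))) = Add(Mul(-66, Pow(-20, -1)), Mul(Add(-9, Mul(-1, Add(12, Mul(-1, -9)))), Pow(-37, -1))) = Add(Mul(-66, Rational(-1, 20)), Mul(Add(-9, Mul(-1, Add(12, 9))), Rational(-1, 37))) = Add(Rational(33, 10), Mul(Add(-9, Mul(-1, 21)), Rational(-1, 37))) = Add(Rational(33, 10), Mul(Add(-9, -21), Rational(-1, 37))) = Add(Rational(33, 10), Mul(-30, Rational(-1, 37))) = Add(Rational(33, 10), Rational(30, 37)) = Rational(1521, 370)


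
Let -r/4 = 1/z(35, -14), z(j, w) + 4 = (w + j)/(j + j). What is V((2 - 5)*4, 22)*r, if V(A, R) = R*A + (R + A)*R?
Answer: -1760/37 ≈ -47.568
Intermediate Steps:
z(j, w) = -4 + (j + w)/(2*j) (z(j, w) = -4 + (w + j)/(j + j) = -4 + (j + w)/((2*j)) = -4 + (j + w)*(1/(2*j)) = -4 + (j + w)/(2*j))
r = 40/37 (r = -4*70/(-14 - 7*35) = -4*70/(-14 - 245) = -4/((1/2)*(1/35)*(-259)) = -4/(-37/10) = -4*(-10/37) = 40/37 ≈ 1.0811)
V(A, R) = A*R + R*(A + R) (V(A, R) = A*R + (A + R)*R = A*R + R*(A + R))
V((2 - 5)*4, 22)*r = (22*(22 + 2*((2 - 5)*4)))*(40/37) = (22*(22 + 2*(-3*4)))*(40/37) = (22*(22 + 2*(-12)))*(40/37) = (22*(22 - 24))*(40/37) = (22*(-2))*(40/37) = -44*40/37 = -1760/37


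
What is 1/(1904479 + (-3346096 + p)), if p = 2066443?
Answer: 1/624826 ≈ 1.6004e-6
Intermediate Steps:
1/(1904479 + (-3346096 + p)) = 1/(1904479 + (-3346096 + 2066443)) = 1/(1904479 - 1279653) = 1/624826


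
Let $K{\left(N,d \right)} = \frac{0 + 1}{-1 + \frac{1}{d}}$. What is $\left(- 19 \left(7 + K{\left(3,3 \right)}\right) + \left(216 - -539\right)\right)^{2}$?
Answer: $\frac{1692601}{4} \approx 4.2315 \cdot 10^{5}$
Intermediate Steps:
$K{\left(N,d \right)} = \frac{1}{-1 + \frac{1}{d}}$ ($K{\left(N,d \right)} = 1 \frac{1}{-1 + \frac{1}{d}} = \frac{1}{-1 + \frac{1}{d}}$)
$\left(- 19 \left(7 + K{\left(3,3 \right)}\right) + \left(216 - -539\right)\right)^{2} = \left(- 19 \left(7 - \frac{3}{-1 + 3}\right) + \left(216 - -539\right)\right)^{2} = \left(- 19 \left(7 - \frac{3}{2}\right) + \left(216 + 539\right)\right)^{2} = \left(- 19 \left(7 - 3 \cdot \frac{1}{2}\right) + 755\right)^{2} = \left(- 19 \left(7 - \frac{3}{2}\right) + 755\right)^{2} = \left(\left(-19\right) \frac{11}{2} + 755\right)^{2} = \left(- \frac{209}{2} + 755\right)^{2} = \left(\frac{1301}{2}\right)^{2} = \frac{1692601}{4}$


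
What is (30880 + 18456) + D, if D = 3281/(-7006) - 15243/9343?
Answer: 3229251966647/65457058 ≈ 49334.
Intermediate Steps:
D = -137446841/65457058 (D = 3281*(-1/7006) - 15243*1/9343 = -3281/7006 - 15243/9343 = -137446841/65457058 ≈ -2.0998)
(30880 + 18456) + D = (30880 + 18456) - 137446841/65457058 = 49336 - 137446841/65457058 = 3229251966647/65457058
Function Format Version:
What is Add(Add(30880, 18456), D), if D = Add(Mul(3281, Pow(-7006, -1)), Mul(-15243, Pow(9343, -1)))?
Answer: Rational(3229251966647, 65457058) ≈ 49334.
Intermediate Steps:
D = Rational(-137446841, 65457058) (D = Add(Mul(3281, Rational(-1, 7006)), Mul(-15243, Rational(1, 9343))) = Add(Rational(-3281, 7006), Rational(-15243, 9343)) = Rational(-137446841, 65457058) ≈ -2.0998)
Add(Add(30880, 18456), D) = Add(Add(30880, 18456), Rational(-137446841, 65457058)) = Add(49336, Rational(-137446841, 65457058)) = Rational(3229251966647, 65457058)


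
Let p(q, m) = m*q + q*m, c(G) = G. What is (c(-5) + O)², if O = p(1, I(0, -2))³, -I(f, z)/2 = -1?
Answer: 3481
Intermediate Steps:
I(f, z) = 2 (I(f, z) = -2*(-1) = 2)
p(q, m) = 2*m*q (p(q, m) = m*q + m*q = 2*m*q)
O = 64 (O = (2*2*1)³ = 4³ = 64)
(c(-5) + O)² = (-5 + 64)² = 59² = 3481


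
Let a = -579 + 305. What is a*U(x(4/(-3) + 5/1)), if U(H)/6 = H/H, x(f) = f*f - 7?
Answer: -1644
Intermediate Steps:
a = -274
x(f) = -7 + f² (x(f) = f² - 7 = -7 + f²)
U(H) = 6 (U(H) = 6*(H/H) = 6*1 = 6)
a*U(x(4/(-3) + 5/1)) = -274*6 = -1644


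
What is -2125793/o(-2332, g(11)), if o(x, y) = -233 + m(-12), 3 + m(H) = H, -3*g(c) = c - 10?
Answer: 2125793/248 ≈ 8571.8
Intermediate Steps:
g(c) = 10/3 - c/3 (g(c) = -(c - 10)/3 = -(-10 + c)/3 = 10/3 - c/3)
m(H) = -3 + H
o(x, y) = -248 (o(x, y) = -233 + (-3 - 12) = -233 - 15 = -248)
-2125793/o(-2332, g(11)) = -2125793/(-248) = -2125793*(-1/248) = 2125793/248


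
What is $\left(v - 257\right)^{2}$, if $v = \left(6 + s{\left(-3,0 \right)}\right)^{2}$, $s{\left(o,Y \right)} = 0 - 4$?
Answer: $64009$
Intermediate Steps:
$s{\left(o,Y \right)} = -4$
$v = 4$ ($v = \left(6 - 4\right)^{2} = 2^{2} = 4$)
$\left(v - 257\right)^{2} = \left(4 - 257\right)^{2} = \left(-253\right)^{2} = 64009$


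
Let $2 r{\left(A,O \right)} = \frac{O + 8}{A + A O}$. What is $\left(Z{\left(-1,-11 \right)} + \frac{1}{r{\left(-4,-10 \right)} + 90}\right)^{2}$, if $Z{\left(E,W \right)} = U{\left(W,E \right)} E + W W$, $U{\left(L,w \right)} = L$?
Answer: $\frac{182828077056}{10491121} \approx 17427.0$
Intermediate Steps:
$Z{\left(E,W \right)} = W^{2} + E W$ ($Z{\left(E,W \right)} = W E + W W = E W + W^{2} = W^{2} + E W$)
$r{\left(A,O \right)} = \frac{8 + O}{2 \left(A + A O\right)}$ ($r{\left(A,O \right)} = \frac{\left(O + 8\right) \frac{1}{A + A O}}{2} = \frac{\left(8 + O\right) \frac{1}{A + A O}}{2} = \frac{\frac{1}{A + A O} \left(8 + O\right)}{2} = \frac{8 + O}{2 \left(A + A O\right)}$)
$\left(Z{\left(-1,-11 \right)} + \frac{1}{r{\left(-4,-10 \right)} + 90}\right)^{2} = \left(- 11 \left(-1 - 11\right) + \frac{1}{\frac{8 - 10}{2 \left(-4\right) \left(1 - 10\right)} + 90}\right)^{2} = \left(\left(-11\right) \left(-12\right) + \frac{1}{\frac{1}{2} \left(- \frac{1}{4}\right) \frac{1}{-9} \left(-2\right) + 90}\right)^{2} = \left(132 + \frac{1}{\frac{1}{2} \left(- \frac{1}{4}\right) \left(- \frac{1}{9}\right) \left(-2\right) + 90}\right)^{2} = \left(132 + \frac{1}{- \frac{1}{36} + 90}\right)^{2} = \left(132 + \frac{1}{\frac{3239}{36}}\right)^{2} = \left(132 + \frac{36}{3239}\right)^{2} = \left(\frac{427584}{3239}\right)^{2} = \frac{182828077056}{10491121}$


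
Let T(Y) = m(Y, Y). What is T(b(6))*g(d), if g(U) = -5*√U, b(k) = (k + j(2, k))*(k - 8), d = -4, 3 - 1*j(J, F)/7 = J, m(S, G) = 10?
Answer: -100*I ≈ -100.0*I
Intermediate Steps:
j(J, F) = 21 - 7*J
b(k) = (-8 + k)*(7 + k) (b(k) = (k + (21 - 7*2))*(k - 8) = (k + (21 - 14))*(-8 + k) = (k + 7)*(-8 + k) = (7 + k)*(-8 + k) = (-8 + k)*(7 + k))
T(Y) = 10
T(b(6))*g(d) = 10*(-10*I) = -100*I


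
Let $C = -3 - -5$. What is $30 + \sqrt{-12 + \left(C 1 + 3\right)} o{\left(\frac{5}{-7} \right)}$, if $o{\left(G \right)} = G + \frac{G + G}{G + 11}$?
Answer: $30 - \frac{215 i \sqrt{7}}{252} \approx 30.0 - 2.2573 i$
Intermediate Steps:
$C = 2$ ($C = -3 + 5 = 2$)
$o{\left(G \right)} = G + \frac{2 G}{11 + G}$
$30 + \sqrt{-12 + \left(C 1 + 3\right)} o{\left(\frac{5}{-7} \right)} = 30 + \sqrt{-12 + \left(2 \cdot 1 + 3\right)} \frac{\frac{5}{-7} \left(13 + \frac{5}{-7}\right)}{11 + \frac{5}{-7}} = 30 + \sqrt{-12 + \left(2 + 3\right)} \frac{5 \left(- \frac{1}{7}\right) \left(13 + 5 \left(- \frac{1}{7}\right)\right)}{11 + 5 \left(- \frac{1}{7}\right)} = 30 + \sqrt{-12 + 5} \left(- \frac{5 \left(13 - \frac{5}{7}\right)}{7 \left(11 - \frac{5}{7}\right)}\right) = 30 + \sqrt{-7} \left(\left(- \frac{5}{7}\right) \frac{1}{\frac{72}{7}} \cdot \frac{86}{7}\right) = 30 + i \sqrt{7} \left(\left(- \frac{5}{7}\right) \frac{7}{72} \cdot \frac{86}{7}\right) = 30 + i \sqrt{7} \left(- \frac{215}{252}\right) = 30 - \frac{215 i \sqrt{7}}{252}$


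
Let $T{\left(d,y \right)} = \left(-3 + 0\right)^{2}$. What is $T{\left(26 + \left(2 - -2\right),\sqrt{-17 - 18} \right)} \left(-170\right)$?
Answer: $-1530$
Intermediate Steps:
$T{\left(d,y \right)} = 9$ ($T{\left(d,y \right)} = \left(-3\right)^{2} = 9$)
$T{\left(26 + \left(2 - -2\right),\sqrt{-17 - 18} \right)} \left(-170\right) = 9 \left(-170\right) = -1530$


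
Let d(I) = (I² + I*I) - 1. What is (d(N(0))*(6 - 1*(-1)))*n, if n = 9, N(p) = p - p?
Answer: -63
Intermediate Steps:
N(p) = 0
d(I) = -1 + 2*I² (d(I) = (I² + I²) - 1 = 2*I² - 1 = -1 + 2*I²)
(d(N(0))*(6 - 1*(-1)))*n = ((-1 + 2*0²)*(6 - 1*(-1)))*9 = ((-1 + 2*0)*(6 + 1))*9 = ((-1 + 0)*7)*9 = -1*7*9 = -7*9 = -63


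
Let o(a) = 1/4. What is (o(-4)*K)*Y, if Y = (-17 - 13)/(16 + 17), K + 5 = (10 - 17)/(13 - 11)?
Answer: 85/44 ≈ 1.9318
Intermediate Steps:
K = -17/2 (K = -5 + (10 - 17)/(13 - 11) = -5 - 7/2 = -17/2 ≈ -8.5000)
o(a) = 1/4
Y = -10/11 (Y = -30/33 = -30*1/33 = -10/11 ≈ -0.90909)
(o(-4)*K)*Y = ((1/4)*(-17/2))*(-10/11) = -17/8*(-10/11) = 85/44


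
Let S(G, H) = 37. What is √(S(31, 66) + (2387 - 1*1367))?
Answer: √1057 ≈ 32.512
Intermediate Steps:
√(S(31, 66) + (2387 - 1*1367)) = √(37 + (2387 - 1*1367)) = √(37 + (2387 - 1367)) = √(37 + 1020) = √1057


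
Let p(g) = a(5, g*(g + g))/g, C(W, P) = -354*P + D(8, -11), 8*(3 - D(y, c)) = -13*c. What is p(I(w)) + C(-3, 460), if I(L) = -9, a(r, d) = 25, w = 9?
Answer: -11725751/72 ≈ -1.6286e+5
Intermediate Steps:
D(y, c) = 3 + 13*c/8 (D(y, c) = 3 - (-13)*c/8 = 3 + 13*c/8)
C(W, P) = -119/8 - 354*P (C(W, P) = -354*P + (3 + (13/8)*(-11)) = -354*P + (3 - 143/8) = -354*P - 119/8 = -119/8 - 354*P)
p(g) = 25/g
p(I(w)) + C(-3, 460) = 25/(-9) + (-119/8 - 354*460) = 25*(-1/9) + (-119/8 - 162840) = -25/9 - 1302839/8 = -11725751/72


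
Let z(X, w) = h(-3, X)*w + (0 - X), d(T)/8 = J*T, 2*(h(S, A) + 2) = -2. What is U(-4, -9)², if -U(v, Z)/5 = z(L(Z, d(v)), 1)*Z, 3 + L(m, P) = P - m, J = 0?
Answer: 164025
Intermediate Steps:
h(S, A) = -3 (h(S, A) = -2 + (½)*(-2) = -2 - 1 = -3)
d(T) = 0 (d(T) = 8*(0*T) = 8*0 = 0)
L(m, P) = -3 + P - m (L(m, P) = -3 + (P - m) = -3 + P - m)
z(X, w) = -X - 3*w (z(X, w) = -3*w + (0 - X) = -3*w - X = -X - 3*w)
U(v, Z) = -5*Z² (U(v, Z) = -5*(-(-3 + 0 - Z) - 3*1)*Z = -5*(-(-3 - Z) - 3)*Z = -5*((3 + Z) - 3)*Z = -5*Z*Z = -5*Z²)
U(-4, -9)² = (-5*(-9)²)² = (-5*81)² = (-405)² = 164025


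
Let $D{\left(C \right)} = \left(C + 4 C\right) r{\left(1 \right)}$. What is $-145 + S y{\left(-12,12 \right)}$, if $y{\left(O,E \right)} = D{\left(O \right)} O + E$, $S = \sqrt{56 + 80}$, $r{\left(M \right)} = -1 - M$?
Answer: $-145 - 2856 \sqrt{34} \approx -16798.0$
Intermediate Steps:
$S = 2 \sqrt{34}$ ($S = \sqrt{136} = 2 \sqrt{34} \approx 11.662$)
$D{\left(C \right)} = - 10 C$ ($D{\left(C \right)} = \left(C + 4 C\right) \left(-1 - 1\right) = 5 C \left(-1 - 1\right) = 5 C \left(-2\right) = - 10 C$)
$y{\left(O,E \right)} = E - 10 O^{2}$ ($y{\left(O,E \right)} = - 10 O O + E = - 10 O^{2} + E = E - 10 O^{2}$)
$-145 + S y{\left(-12,12 \right)} = -145 + 2 \sqrt{34} \left(12 - 10 \left(-12\right)^{2}\right) = -145 + 2 \sqrt{34} \left(12 - 1440\right) = -145 + 2 \sqrt{34} \left(-1428\right) = -145 - 2856 \sqrt{34}$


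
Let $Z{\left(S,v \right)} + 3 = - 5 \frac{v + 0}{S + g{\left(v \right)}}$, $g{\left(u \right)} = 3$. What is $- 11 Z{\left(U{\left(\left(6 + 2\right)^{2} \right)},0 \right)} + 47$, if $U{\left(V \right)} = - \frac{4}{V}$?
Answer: $80$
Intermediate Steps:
$Z{\left(S,v \right)} = -3 - \frac{5 v}{3 + S}$ ($Z{\left(S,v \right)} = -3 - 5 \frac{v + 0}{S + 3} = -3 - 5 \frac{v}{3 + S} = -3 - \frac{5 v}{3 + S}$)
$- 11 Z{\left(U{\left(\left(6 + 2\right)^{2} \right)},0 \right)} + 47 = - 11 \frac{-9 - 0 - 3 \left(- \frac{4}{\left(6 + 2\right)^{2}}\right)}{3 - \frac{4}{\left(6 + 2\right)^{2}}} + 47 = - 11 \frac{-9 + 0 - 3 \left(- \frac{4}{8^{2}}\right)}{3 - \frac{4}{8^{2}}} + 47 = - 11 \frac{-9 + 0 - 3 \left(- \frac{4}{64}\right)}{3 - \frac{4}{64}} + 47 = - 11 \frac{-9 + 0 - 3 \left(\left(-4\right) \frac{1}{64}\right)}{3 - \frac{1}{16}} + 47 = - 11 \frac{-9 + 0 - - \frac{3}{16}}{3 - \frac{1}{16}} + 47 = - 11 \frac{-9 + 0 + \frac{3}{16}}{\frac{47}{16}} + 47 = - 11 \cdot \frac{16}{47} \left(- \frac{141}{16}\right) + 47 = \left(-11\right) \left(-3\right) + 47 = 33 + 47 = 80$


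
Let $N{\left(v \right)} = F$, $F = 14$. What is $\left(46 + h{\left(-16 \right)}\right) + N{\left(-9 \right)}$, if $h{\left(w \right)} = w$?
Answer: $44$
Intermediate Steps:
$N{\left(v \right)} = 14$
$\left(46 + h{\left(-16 \right)}\right) + N{\left(-9 \right)} = \left(46 - 16\right) + 14 = 30 + 14 = 44$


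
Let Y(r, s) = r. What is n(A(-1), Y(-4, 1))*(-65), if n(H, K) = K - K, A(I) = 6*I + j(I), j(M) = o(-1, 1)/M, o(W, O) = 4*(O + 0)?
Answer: 0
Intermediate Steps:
o(W, O) = 4*O
j(M) = 4/M (j(M) = (4*1)/M = 4/M)
A(I) = 4/I + 6*I (A(I) = 6*I + 4/I = 4/I + 6*I)
n(H, K) = 0
n(A(-1), Y(-4, 1))*(-65) = 0*(-65) = 0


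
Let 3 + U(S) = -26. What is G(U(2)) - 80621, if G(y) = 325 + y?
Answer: -80325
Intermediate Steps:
U(S) = -29 (U(S) = -3 - 26 = -29)
G(U(2)) - 80621 = (325 - 29) - 80621 = 296 - 80621 = -80325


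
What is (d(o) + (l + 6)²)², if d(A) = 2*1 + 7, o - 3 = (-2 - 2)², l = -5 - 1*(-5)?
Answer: 2025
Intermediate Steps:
l = 0 (l = -5 + 5 = 0)
o = 19 (o = 3 + (-2 - 2)² = 3 + (-4)² = 3 + 16 = 19)
d(A) = 9 (d(A) = 2 + 7 = 9)
(d(o) + (l + 6)²)² = (9 + (0 + 6)²)² = (9 + 6²)² = (9 + 36)² = 45² = 2025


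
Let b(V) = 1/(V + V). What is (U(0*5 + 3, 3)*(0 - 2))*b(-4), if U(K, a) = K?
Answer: ¾ ≈ 0.75000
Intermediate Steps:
b(V) = 1/(2*V)
(U(0*5 + 3, 3)*(0 - 2))*b(-4) = ((0*5 + 3)*(0 - 2))*((½)/(-4)) = ((0 + 3)*(-2))*((½)*(-¼)) = (3*(-2))*(-⅛) = -6*(-⅛) = ¾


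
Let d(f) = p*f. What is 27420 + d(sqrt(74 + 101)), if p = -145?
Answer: 27420 - 725*sqrt(7) ≈ 25502.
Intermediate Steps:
d(f) = -145*f
27420 + d(sqrt(74 + 101)) = 27420 - 145*sqrt(74 + 101) = 27420 - 725*sqrt(7)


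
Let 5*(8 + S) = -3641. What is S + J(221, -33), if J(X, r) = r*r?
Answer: 1764/5 ≈ 352.80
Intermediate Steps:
S = -3681/5 (S = -8 + (⅕)*(-3641) = -8 - 3641/5 = -3681/5 ≈ -736.20)
J(X, r) = r²
S + J(221, -33) = -3681/5 + (-33)² = -3681/5 + 1089 = 1764/5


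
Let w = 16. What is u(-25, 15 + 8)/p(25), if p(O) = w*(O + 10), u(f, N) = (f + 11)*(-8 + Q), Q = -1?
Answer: 9/40 ≈ 0.22500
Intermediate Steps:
u(f, N) = -99 - 9*f (u(f, N) = (f + 11)*(-8 - 1) = (11 + f)*(-9) = -99 - 9*f)
p(O) = 160 + 16*O (p(O) = 16*(O + 10) = 16*(10 + O) = 160 + 16*O)
u(-25, 15 + 8)/p(25) = (-99 - 9*(-25))/(160 + 16*25) = (-99 + 225)/(160 + 400) = 126/560 = 126*(1/560) = 9/40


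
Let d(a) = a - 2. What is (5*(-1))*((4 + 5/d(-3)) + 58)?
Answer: -305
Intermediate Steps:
d(a) = -2 + a
(5*(-1))*((4 + 5/d(-3)) + 58) = (5*(-1))*((4 + 5/(-2 - 3)) + 58) = -5*((4 + 5/(-5)) + 58) = -5*((4 + 5*(-1/5)) + 58) = -5*((4 - 1) + 58) = -5*(3 + 58) = -5*61 = -305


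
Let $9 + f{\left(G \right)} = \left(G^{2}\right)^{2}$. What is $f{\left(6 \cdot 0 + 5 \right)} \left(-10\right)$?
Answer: $-6160$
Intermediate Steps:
$f{\left(G \right)} = -9 + G^{4}$ ($f{\left(G \right)} = -9 + \left(G^{2}\right)^{2} = -9 + G^{4}$)
$f{\left(6 \cdot 0 + 5 \right)} \left(-10\right) = \left(-9 + \left(6 \cdot 0 + 5\right)^{4}\right) \left(-10\right) = \left(-9 + \left(0 + 5\right)^{4}\right) \left(-10\right) = \left(-9 + 5^{4}\right) \left(-10\right) = \left(-9 + 625\right) \left(-10\right) = 616 \left(-10\right) = -6160$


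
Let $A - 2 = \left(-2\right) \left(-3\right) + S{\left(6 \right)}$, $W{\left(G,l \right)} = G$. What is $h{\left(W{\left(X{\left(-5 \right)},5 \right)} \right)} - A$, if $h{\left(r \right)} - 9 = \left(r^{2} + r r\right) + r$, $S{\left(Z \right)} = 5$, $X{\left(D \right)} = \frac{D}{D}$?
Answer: $-1$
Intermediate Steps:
$X{\left(D \right)} = 1$
$h{\left(r \right)} = 9 + r + 2 r^{2}$ ($h{\left(r \right)} = 9 + \left(\left(r^{2} + r r\right) + r\right) = 9 + \left(\left(r^{2} + r^{2}\right) + r\right) = 9 + \left(2 r^{2} + r\right) = 9 + \left(r + 2 r^{2}\right) = 9 + r + 2 r^{2}$)
$A = 13$ ($A = 2 + \left(\left(-2\right) \left(-3\right) + 5\right) = 2 + \left(6 + 5\right) = 2 + 11 = 13$)
$h{\left(W{\left(X{\left(-5 \right)},5 \right)} \right)} - A = \left(9 + 1 + 2 \cdot 1^{2}\right) - 13 = \left(9 + 1 + 2 \cdot 1\right) - 13 = \left(9 + 1 + 2\right) - 13 = 12 - 13 = -1$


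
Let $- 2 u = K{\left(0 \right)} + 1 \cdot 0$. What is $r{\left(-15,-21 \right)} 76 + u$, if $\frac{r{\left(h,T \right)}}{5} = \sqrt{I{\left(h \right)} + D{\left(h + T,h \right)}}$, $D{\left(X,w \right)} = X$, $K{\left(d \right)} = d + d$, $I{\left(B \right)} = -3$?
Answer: $380 i \sqrt{39} \approx 2373.1 i$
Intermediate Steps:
$K{\left(d \right)} = 2 d$
$u = 0$ ($u = - \frac{2 \cdot 0 + 1 \cdot 0}{2} = - \frac{0 + 0}{2} = \left(- \frac{1}{2}\right) 0 = 0$)
$r{\left(h,T \right)} = 5 \sqrt{-3 + T + h}$ ($r{\left(h,T \right)} = 5 \sqrt{-3 + \left(h + T\right)} = 5 \sqrt{-3 + \left(T + h\right)} = 5 \sqrt{-3 + T + h}$)
$r{\left(-15,-21 \right)} 76 + u = 5 \sqrt{-3 - 21 - 15} \cdot 76 + 0 = 5 \sqrt{-39} \cdot 76 + 0 = 5 i \sqrt{39} \cdot 76 + 0 = 380 i \sqrt{39} + 0 = 380 i \sqrt{39}$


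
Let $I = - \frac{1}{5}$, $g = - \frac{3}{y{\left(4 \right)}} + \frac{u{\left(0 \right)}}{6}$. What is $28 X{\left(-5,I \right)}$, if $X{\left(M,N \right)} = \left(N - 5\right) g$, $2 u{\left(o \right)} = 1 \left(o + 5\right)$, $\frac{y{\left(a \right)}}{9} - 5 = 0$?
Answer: $- \frac{1274}{25} \approx -50.96$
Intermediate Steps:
$y{\left(a \right)} = 45$ ($y{\left(a \right)} = 45 + 9 \cdot 0 = 45 + 0 = 45$)
$u{\left(o \right)} = \frac{5}{2} + \frac{o}{2}$ ($u{\left(o \right)} = \frac{1 \left(o + 5\right)}{2} = \frac{1 \left(5 + o\right)}{2} = \frac{5 + o}{2} = \frac{5}{2} + \frac{o}{2}$)
$g = \frac{7}{20}$ ($g = - \frac{3}{45} + \frac{\frac{5}{2} + \frac{1}{2} \cdot 0}{6} = \left(-3\right) \frac{1}{45} + \left(\frac{5}{2} + 0\right) \frac{1}{6} = - \frac{1}{15} + \frac{5}{2} \cdot \frac{1}{6} = - \frac{1}{15} + \frac{5}{12} = \frac{7}{20} \approx 0.35$)
$I = - \frac{1}{5}$ ($I = \left(-1\right) \frac{1}{5} = - \frac{1}{5} \approx -0.2$)
$X{\left(M,N \right)} = - \frac{7}{4} + \frac{7 N}{20}$ ($X{\left(M,N \right)} = \left(N - 5\right) \frac{7}{20} = \left(-5 + N\right) \frac{7}{20} = - \frac{7}{4} + \frac{7 N}{20}$)
$28 X{\left(-5,I \right)} = 28 \left(- \frac{7}{4} + \frac{7}{20} \left(- \frac{1}{5}\right)\right) = 28 \left(- \frac{7}{4} - \frac{7}{100}\right) = 28 \left(- \frac{91}{50}\right) = - \frac{1274}{25}$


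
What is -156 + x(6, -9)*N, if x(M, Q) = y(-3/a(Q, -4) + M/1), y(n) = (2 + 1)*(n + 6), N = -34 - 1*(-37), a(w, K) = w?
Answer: -45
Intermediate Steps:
N = 3 (N = -34 + 37 = 3)
y(n) = 18 + 3*n (y(n) = 3*(6 + n) = 18 + 3*n)
x(M, Q) = 18 - 9/Q + 3*M (x(M, Q) = 18 + 3*(-3/Q + M/1) = 18 + 3*(-3/Q + M*1) = 18 + 3*(-3/Q + M) = 18 + 3*(M - 3/Q) = 18 + (-9/Q + 3*M) = 18 - 9/Q + 3*M)
-156 + x(6, -9)*N = -156 + (18 - 9/(-9) + 3*6)*3 = -156 + (18 - 9*(-⅑) + 18)*3 = -156 + (18 + 1 + 18)*3 = -156 + 37*3 = -156 + 111 = -45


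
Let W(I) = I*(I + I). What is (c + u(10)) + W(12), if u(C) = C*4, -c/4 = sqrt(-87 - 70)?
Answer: 328 - 4*I*sqrt(157) ≈ 328.0 - 50.12*I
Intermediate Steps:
c = -4*I*sqrt(157) (c = -4*sqrt(-87 - 70) = -4*I*sqrt(157) ≈ -50.12*I)
u(C) = 4*C
W(I) = 2*I**2 (W(I) = I*(2*I) = 2*I**2)
(c + u(10)) + W(12) = (-4*I*sqrt(157) + 4*10) + 2*12**2 = (-4*I*sqrt(157) + 40) + 2*144 = (40 - 4*I*sqrt(157)) + 288 = 328 - 4*I*sqrt(157)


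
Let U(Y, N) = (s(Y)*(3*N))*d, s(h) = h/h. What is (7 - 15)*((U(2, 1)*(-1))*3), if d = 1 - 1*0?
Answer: 72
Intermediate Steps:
s(h) = 1
d = 1 (d = 1 + 0 = 1)
U(Y, N) = 3*N (U(Y, N) = (1*(3*N))*1 = (3*N)*1 = 3*N)
(7 - 15)*((U(2, 1)*(-1))*3) = (7 - 15)*(((3*1)*(-1))*3) = -8*3*(-1)*3 = -(-24)*3 = -8*(-9) = 72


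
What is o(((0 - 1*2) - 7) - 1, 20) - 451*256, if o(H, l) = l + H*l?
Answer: -115636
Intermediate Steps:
o(((0 - 1*2) - 7) - 1, 20) - 451*256 = 20*(1 + (((0 - 1*2) - 7) - 1)) - 451*256 = 20*(1 + (((0 - 2) - 7) - 1)) - 115456 = 20*(1 + ((-2 - 7) - 1)) - 115456 = 20*(1 + (-9 - 1)) - 115456 = 20*(1 - 10) - 115456 = 20*(-9) - 115456 = -180 - 115456 = -115636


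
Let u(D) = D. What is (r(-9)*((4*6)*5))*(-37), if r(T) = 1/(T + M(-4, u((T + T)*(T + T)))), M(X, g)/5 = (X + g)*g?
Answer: -1480/172797 ≈ -0.0085650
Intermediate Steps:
M(X, g) = 5*g*(X + g) (M(X, g) = 5*((X + g)*g) = 5*(g*(X + g)) = 5*g*(X + g))
r(T) = 1/(T + 20*T**2*(-4 + 4*T**2)) (r(T) = 1/(T + 5*((T + T)*(T + T))*(-4 + (T + T)*(T + T))) = 1/(T + 5*((2*T)*(2*T))*(-4 + (2*T)*(2*T))) = 1/(T + 5*(4*T**2)*(-4 + 4*T**2)) = 1/(T + 20*T**2*(-4 + 4*T**2)))
(r(-9)*((4*6)*5))*(-37) = ((1/((-9)*(1 + 80*(-9)*(-1 + (-9)**2))))*((4*6)*5))*(-37) = ((-1/(9*(1 + 80*(-9)*(-1 + 81))))*(24*5))*(-37) = (-1/(9*(1 + 80*(-9)*80))*120)*(-37) = (-1/(9*(1 - 57600))*120)*(-37) = (-1/9/(-57599)*120)*(-37) = (-1/9*(-1/57599)*120)*(-37) = ((1/518391)*120)*(-37) = (40/172797)*(-37) = -1480/172797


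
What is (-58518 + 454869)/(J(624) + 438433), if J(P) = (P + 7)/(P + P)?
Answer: 494646048/547165015 ≈ 0.90402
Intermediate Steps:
J(P) = (7 + P)/(2*P) (J(P) = (7 + P)/((2*P)) = (7 + P)*(1/(2*P)) = (7 + P)/(2*P))
(-58518 + 454869)/(J(624) + 438433) = (-58518 + 454869)/((½)*(7 + 624)/624 + 438433) = 396351/((½)*(1/624)*631 + 438433) = 396351/(631/1248 + 438433) = 396351/(547165015/1248) = 396351*(1248/547165015) = 494646048/547165015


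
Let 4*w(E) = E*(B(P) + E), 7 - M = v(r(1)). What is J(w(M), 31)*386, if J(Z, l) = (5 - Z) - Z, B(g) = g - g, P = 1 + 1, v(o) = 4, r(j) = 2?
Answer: 193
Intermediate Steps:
P = 2
M = 3 (M = 7 - 1*4 = 7 - 4 = 3)
B(g) = 0
w(E) = E**2/4 (w(E) = (E*(0 + E))/4 = (E*E)/4 = E**2/4)
J(Z, l) = 5 - 2*Z
J(w(M), 31)*386 = (5 - 3**2/2)*386 = (5 - 9/2)*386 = (1/2)*386 = 193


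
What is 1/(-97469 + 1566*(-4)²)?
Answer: -1/72413 ≈ -1.3810e-5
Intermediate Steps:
1/(-97469 + 1566*(-4)²) = 1/(-97469 + 1566*16) = 1/(-97469 + 25056) = 1/(-72413) = -1/72413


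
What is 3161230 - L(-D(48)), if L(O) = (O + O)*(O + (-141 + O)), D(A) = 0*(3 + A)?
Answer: 3161230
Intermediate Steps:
D(A) = 0
L(O) = 2*O*(-141 + 2*O) (L(O) = (2*O)*(-141 + 2*O) = 2*O*(-141 + 2*O))
3161230 - L(-D(48)) = 3161230 - 2*(-1*0)*(-141 + 2*(-1*0)) = 3161230 - 2*0*(-141 + 2*0) = 3161230 - 2*0*(-141 + 0) = 3161230 - 2*0*(-141) = 3161230 - 1*0 = 3161230 + 0 = 3161230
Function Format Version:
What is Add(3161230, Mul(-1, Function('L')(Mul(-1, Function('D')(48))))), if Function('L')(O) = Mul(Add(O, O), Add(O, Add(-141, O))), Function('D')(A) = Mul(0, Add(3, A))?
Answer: 3161230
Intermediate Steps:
Function('D')(A) = 0
Function('L')(O) = Mul(2, O, Add(-141, Mul(2, O))) (Function('L')(O) = Mul(Mul(2, O), Add(-141, Mul(2, O))) = Mul(2, O, Add(-141, Mul(2, O))))
Add(3161230, Mul(-1, Function('L')(Mul(-1, Function('D')(48))))) = Add(3161230, Mul(-1, Mul(2, Mul(-1, 0), Add(-141, Mul(2, Mul(-1, 0)))))) = Add(3161230, Mul(-1, Mul(2, 0, Add(-141, Mul(2, 0))))) = Add(3161230, Mul(-1, Mul(2, 0, Add(-141, 0)))) = Add(3161230, Mul(-1, Mul(2, 0, -141))) = Add(3161230, Mul(-1, 0)) = Add(3161230, 0) = 3161230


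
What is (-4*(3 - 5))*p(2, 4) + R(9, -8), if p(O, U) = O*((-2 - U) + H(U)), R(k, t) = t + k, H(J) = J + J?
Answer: 33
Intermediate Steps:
H(J) = 2*J
R(k, t) = k + t
p(O, U) = O*(-2 + U) (p(O, U) = O*((-2 - U) + 2*U) = O*(-2 + U))
(-4*(3 - 5))*p(2, 4) + R(9, -8) = (-4*(3 - 5))*(2*(-2 + 4)) + (9 - 8) = (-4*(-2))*(2*2) + 1 = 8*4 + 1 = 32 + 1 = 33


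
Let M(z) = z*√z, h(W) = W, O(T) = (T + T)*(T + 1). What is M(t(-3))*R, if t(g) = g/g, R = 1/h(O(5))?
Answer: 1/60 ≈ 0.016667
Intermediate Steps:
O(T) = 2*T*(1 + T) (O(T) = (2*T)*(1 + T) = 2*T*(1 + T))
R = 1/60 (R = 1/(2*5*(1 + 5)) = 1/(2*5*6) = 1/60 ≈ 0.016667)
t(g) = 1
M(z) = z^(3/2)
M(t(-3))*R = 1^(3/2)*(1/60) = 1*(1/60) = 1/60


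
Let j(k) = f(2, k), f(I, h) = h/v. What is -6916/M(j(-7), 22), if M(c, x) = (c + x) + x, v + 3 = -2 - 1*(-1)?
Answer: -27664/183 ≈ -151.17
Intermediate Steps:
v = -4 (v = -3 + (-2 - 1*(-1)) = -3 + (-2 + 1) = -3 - 1 = -4)
f(I, h) = -h/4 (f(I, h) = h/(-4) = h*(-¼) = -h/4)
j(k) = -k/4
M(c, x) = c + 2*x
-6916/M(j(-7), 22) = -6916/(-¼*(-7) + 2*22) = -6916/(7/4 + 44) = -6916/183/4 = -6916*4/183 = -27664/183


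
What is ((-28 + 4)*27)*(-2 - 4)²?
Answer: -23328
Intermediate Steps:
((-28 + 4)*27)*(-2 - 4)² = -24*27*(-6)² = -648*36 = -23328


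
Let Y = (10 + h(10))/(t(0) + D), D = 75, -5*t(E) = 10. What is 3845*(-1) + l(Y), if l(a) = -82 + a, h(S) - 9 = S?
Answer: -286642/73 ≈ -3926.6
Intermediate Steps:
t(E) = -2 (t(E) = -⅕*10 = -2)
h(S) = 9 + S
Y = 29/73 (Y = (10 + (9 + 10))/(-2 + 75) = (10 + 19)/73 = 29*(1/73) = 29/73 ≈ 0.39726)
3845*(-1) + l(Y) = 3845*(-1) + (-82 + 29/73) = -3845 - 5957/73 = -286642/73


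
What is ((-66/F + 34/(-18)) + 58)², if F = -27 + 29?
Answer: 43264/81 ≈ 534.12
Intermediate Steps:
F = 2
((-66/F + 34/(-18)) + 58)² = ((-66/2 + 34/(-18)) + 58)² = ((-66*½ + 34*(-1/18)) + 58)² = ((-33 - 17/9) + 58)² = (-314/9 + 58)² = (208/9)² = 43264/81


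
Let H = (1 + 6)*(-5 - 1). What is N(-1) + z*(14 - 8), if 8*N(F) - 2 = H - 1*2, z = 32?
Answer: 747/4 ≈ 186.75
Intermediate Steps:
H = -42 (H = 7*(-6) = -42)
N(F) = -21/4 (N(F) = 1/4 + (-42 - 1*2)/8 = 1/4 + (-42 - 2)/8 = 1/4 + (1/8)*(-44) = 1/4 - 11/2 = -21/4)
N(-1) + z*(14 - 8) = -21/4 + 32*(14 - 8) = -21/4 + 32*6 = -21/4 + 192 = 747/4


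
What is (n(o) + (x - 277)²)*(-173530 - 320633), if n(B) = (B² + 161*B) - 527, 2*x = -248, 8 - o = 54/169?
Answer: -2280358551011400/28561 ≈ -7.9842e+10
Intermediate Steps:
o = 1298/169 (o = 8 - 54/169 = 1298/169 ≈ 7.6805)
x = -124 (x = (½)*(-248) = -124)
n(B) = -527 + B² + 161*B
(n(o) + (x - 277)²)*(-173530 - 320633) = ((-527 + (1298/169)² + 161*(1298/169)) + (-124 - 277)²)*(-173530 - 320633) = ((-527 + 1684804/28561 + 208978/169) + (-401)²)*(-494163) = (21950439/28561 + 160801)*(-494163) = (4614587800/28561)*(-494163) = -2280358551011400/28561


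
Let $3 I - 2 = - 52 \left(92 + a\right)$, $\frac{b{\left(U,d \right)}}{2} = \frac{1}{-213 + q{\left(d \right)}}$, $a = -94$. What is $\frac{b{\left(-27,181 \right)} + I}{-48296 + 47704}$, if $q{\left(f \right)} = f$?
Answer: $- \frac{1693}{28416} \approx -0.059579$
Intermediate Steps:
$b{\left(U,d \right)} = \frac{2}{-213 + d}$
$I = \frac{106}{3}$ ($I = \frac{2}{3} + \frac{\left(-52\right) \left(92 - 94\right)}{3} = \frac{2}{3} + \frac{\left(-52\right) \left(-2\right)}{3} = \frac{2}{3} + \frac{1}{3} \cdot 104 = \frac{2}{3} + \frac{104}{3} = \frac{106}{3} \approx 35.333$)
$\frac{b{\left(-27,181 \right)} + I}{-48296 + 47704} = \frac{\frac{2}{-213 + 181} + \frac{106}{3}}{-48296 + 47704} = \frac{\frac{2}{-32} + \frac{106}{3}}{-592} = \left(2 \left(- \frac{1}{32}\right) + \frac{106}{3}\right) \left(- \frac{1}{592}\right) = \left(- \frac{1}{16} + \frac{106}{3}\right) \left(- \frac{1}{592}\right) = \frac{1693}{48} \left(- \frac{1}{592}\right) = - \frac{1693}{28416}$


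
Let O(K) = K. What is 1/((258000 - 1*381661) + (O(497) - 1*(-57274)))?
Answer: -1/65890 ≈ -1.5177e-5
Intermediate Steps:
1/((258000 - 1*381661) + (O(497) - 1*(-57274))) = 1/((258000 - 1*381661) + (497 - 1*(-57274))) = 1/((258000 - 381661) + (497 + 57274)) = 1/(-123661 + 57771) = 1/(-65890) = -1/65890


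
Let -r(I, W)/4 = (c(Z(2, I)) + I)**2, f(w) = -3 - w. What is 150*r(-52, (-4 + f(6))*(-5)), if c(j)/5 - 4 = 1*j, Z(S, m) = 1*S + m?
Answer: -47714400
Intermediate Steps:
Z(S, m) = S + m
c(j) = 20 + 5*j (c(j) = 20 + 5*(1*j) = 20 + 5*j)
r(I, W) = -4*(30 + 6*I)**2 (r(I, W) = -4*((20 + 5*(2 + I)) + I)**2 = -4*((20 + (10 + 5*I)) + I)**2 = -4*((30 + 5*I) + I)**2 = -4*(30 + 6*I)**2)
150*r(-52, (-4 + f(6))*(-5)) = 150*(-144*(5 - 52)**2) = 150*(-144*(-47)**2) = 150*(-144*2209) = 150*(-318096) = -47714400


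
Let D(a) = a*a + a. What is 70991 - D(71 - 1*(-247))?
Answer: -30451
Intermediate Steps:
D(a) = a + a² (D(a) = a² + a = a + a²)
70991 - D(71 - 1*(-247)) = 70991 - (71 - 1*(-247))*(1 + (71 - 1*(-247))) = 70991 - (71 + 247)*(1 + (71 + 247)) = 70991 - 318*(1 + 318) = 70991 - 318*319 = 70991 - 1*101442 = 70991 - 101442 = -30451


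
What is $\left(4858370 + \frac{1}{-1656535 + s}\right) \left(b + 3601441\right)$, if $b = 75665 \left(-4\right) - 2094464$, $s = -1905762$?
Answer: $\frac{20843062383900012813}{3562297} \approx 5.851 \cdot 10^{12}$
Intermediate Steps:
$b = -2397124$ ($b = -302660 - 2094464 = -2397124$)
$\left(4858370 + \frac{1}{-1656535 + s}\right) \left(b + 3601441\right) = \left(4858370 + \frac{1}{-1656535 - 1905762}\right) \left(-2397124 + 3601441\right) = \left(4858370 + \frac{1}{-3562297}\right) 1204317 = \left(4858370 - \frac{1}{3562297}\right) 1204317 = \frac{17306956875889}{3562297} \cdot 1204317 = \frac{20843062383900012813}{3562297}$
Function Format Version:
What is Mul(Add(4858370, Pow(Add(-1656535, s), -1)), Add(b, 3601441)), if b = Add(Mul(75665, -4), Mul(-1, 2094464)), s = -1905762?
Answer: Rational(20843062383900012813, 3562297) ≈ 5.8510e+12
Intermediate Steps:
b = -2397124 (b = Add(-302660, -2094464) = -2397124)
Mul(Add(4858370, Pow(Add(-1656535, s), -1)), Add(b, 3601441)) = Mul(Add(4858370, Pow(Add(-1656535, -1905762), -1)), Add(-2397124, 3601441)) = Mul(Add(4858370, Pow(-3562297, -1)), 1204317) = Mul(Add(4858370, Rational(-1, 3562297)), 1204317) = Mul(Rational(17306956875889, 3562297), 1204317) = Rational(20843062383900012813, 3562297)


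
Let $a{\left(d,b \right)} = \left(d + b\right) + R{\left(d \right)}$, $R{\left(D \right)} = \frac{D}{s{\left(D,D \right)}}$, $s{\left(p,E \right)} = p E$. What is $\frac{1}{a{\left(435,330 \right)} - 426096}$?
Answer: $- \frac{435}{185018984} \approx -2.3511 \cdot 10^{-6}$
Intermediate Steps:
$s{\left(p,E \right)} = E p$
$R{\left(D \right)} = \frac{1}{D}$ ($R{\left(D \right)} = \frac{D}{D D} = \frac{D}{D^{2}} = \frac{1}{D}$)
$a{\left(d,b \right)} = b + d + \frac{1}{d}$ ($a{\left(d,b \right)} = \left(d + b\right) + \frac{1}{d} = \left(b + d\right) + \frac{1}{d} = b + d + \frac{1}{d}$)
$\frac{1}{a{\left(435,330 \right)} - 426096} = \frac{1}{\left(330 + 435 + \frac{1}{435}\right) - 426096} = \frac{1}{\frac{332776}{435} - 426096} = \frac{1}{- \frac{185018984}{435}} = - \frac{435}{185018984}$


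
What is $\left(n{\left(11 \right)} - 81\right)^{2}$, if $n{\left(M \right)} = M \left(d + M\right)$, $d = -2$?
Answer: $324$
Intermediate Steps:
$n{\left(M \right)} = M \left(-2 + M\right)$
$\left(n{\left(11 \right)} - 81\right)^{2} = \left(11 \left(-2 + 11\right) - 81\right)^{2} = \left(11 \cdot 9 - 81\right)^{2} = \left(99 - 81\right)^{2} = 18^{2} = 324$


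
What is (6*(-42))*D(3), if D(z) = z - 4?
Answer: 252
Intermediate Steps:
D(z) = -4 + z
(6*(-42))*D(3) = (6*(-42))*(-4 + 3) = -252*(-1) = 252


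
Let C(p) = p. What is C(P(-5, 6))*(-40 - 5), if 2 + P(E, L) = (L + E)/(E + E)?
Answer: 189/2 ≈ 94.500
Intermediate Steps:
P(E, L) = -2 + (E + L)/(2*E) (P(E, L) = -2 + (L + E)/(E + E) = -2 + (E + L)/((2*E)) = -2 + (E + L)*(1/(2*E)) = -2 + (E + L)/(2*E))
C(P(-5, 6))*(-40 - 5) = ((1/2)*(6 - 3*(-5))/(-5))*(-40 - 5) = ((1/2)*(-1/5)*(6 + 15))*(-45) = ((1/2)*(-1/5)*21)*(-45) = -21/10*(-45) = 189/2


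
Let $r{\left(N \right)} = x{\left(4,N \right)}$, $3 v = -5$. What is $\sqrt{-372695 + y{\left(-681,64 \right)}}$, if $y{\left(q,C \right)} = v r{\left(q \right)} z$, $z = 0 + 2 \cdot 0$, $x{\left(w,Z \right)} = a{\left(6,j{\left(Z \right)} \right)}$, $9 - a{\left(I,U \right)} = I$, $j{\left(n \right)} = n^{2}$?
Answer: $i \sqrt{372695} \approx 610.49 i$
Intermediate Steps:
$v = - \frac{5}{3}$ ($v = \frac{1}{3} \left(-5\right) = - \frac{5}{3} \approx -1.6667$)
$a{\left(I,U \right)} = 9 - I$
$x{\left(w,Z \right)} = 3$ ($x{\left(w,Z \right)} = 9 - 6 = 3$)
$r{\left(N \right)} = 3$
$z = 0$ ($z = 0 + 0 = 0$)
$y{\left(q,C \right)} = 0$ ($y{\left(q,C \right)} = \left(- \frac{5}{3}\right) 3 \cdot 0 = \left(-5\right) 0 = 0$)
$\sqrt{-372695 + y{\left(-681,64 \right)}} = \sqrt{-372695 + 0} = \sqrt{-372695} = i \sqrt{372695}$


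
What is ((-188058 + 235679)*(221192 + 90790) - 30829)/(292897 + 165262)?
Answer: 14856863993/458159 ≈ 32427.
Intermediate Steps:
((-188058 + 235679)*(221192 + 90790) - 30829)/(292897 + 165262) = (47621*311982 - 30829)/458159 = (14856894822 - 30829)*(1/458159) = 14856863993*(1/458159) = 14856863993/458159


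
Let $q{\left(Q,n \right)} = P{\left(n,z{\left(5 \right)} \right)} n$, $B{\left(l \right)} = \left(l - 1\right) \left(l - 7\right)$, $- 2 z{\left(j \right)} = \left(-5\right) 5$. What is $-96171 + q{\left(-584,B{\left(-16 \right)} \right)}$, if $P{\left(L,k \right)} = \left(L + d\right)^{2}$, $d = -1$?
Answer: $59374929$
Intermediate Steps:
$z{\left(j \right)} = \frac{25}{2}$ ($z{\left(j \right)} = - \frac{\left(-5\right) 5}{2} = \left(- \frac{1}{2}\right) \left(-25\right) = \frac{25}{2}$)
$B{\left(l \right)} = \left(-1 + l\right) \left(-7 + l\right)$
$P{\left(L,k \right)} = \left(-1 + L\right)^{2}$ ($P{\left(L,k \right)} = \left(L - 1\right)^{2} = \left(-1 + L\right)^{2}$)
$q{\left(Q,n \right)} = n \left(-1 + n\right)^{2}$ ($q{\left(Q,n \right)} = \left(-1 + n\right)^{2} n = n \left(-1 + n\right)^{2}$)
$-96171 + q{\left(-584,B{\left(-16 \right)} \right)} = -96171 + \left(7 + \left(-16\right)^{2} - -128\right) \left(-1 + \left(7 + \left(-16\right)^{2} - -128\right)\right)^{2} = -96171 + \left(7 + 256 + 128\right) \left(-1 + \left(7 + 256 + 128\right)\right)^{2} = -96171 + 391 \left(-1 + 391\right)^{2} = -96171 + 391 \cdot 390^{2} = -96171 + 391 \cdot 152100 = -96171 + 59471100 = 59374929$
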